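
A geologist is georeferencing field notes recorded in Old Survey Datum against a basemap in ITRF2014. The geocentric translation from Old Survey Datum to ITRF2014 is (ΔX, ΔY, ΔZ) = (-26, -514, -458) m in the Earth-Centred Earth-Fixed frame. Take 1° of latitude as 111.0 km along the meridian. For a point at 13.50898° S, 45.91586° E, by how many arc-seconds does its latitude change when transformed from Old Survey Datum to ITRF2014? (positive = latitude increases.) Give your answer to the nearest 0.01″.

sin φ = -0.233598, cos φ = 0.972333, sin λ = 0.718319, cos λ = 0.695714.
North component: ΔN = −sin φ cos λ·ΔX − sin φ sin λ·ΔY + cos φ·ΔZ = −(-0.233598)(0.695714)(-26) − (-0.233598)(0.718319)(-514) + (0.972333)(-458) = -535.80 m.
1° of latitude spans 111000 m, so Δφ = -535.80 / 111000 × 3600 = -17.377″.

Δφ = -17.38″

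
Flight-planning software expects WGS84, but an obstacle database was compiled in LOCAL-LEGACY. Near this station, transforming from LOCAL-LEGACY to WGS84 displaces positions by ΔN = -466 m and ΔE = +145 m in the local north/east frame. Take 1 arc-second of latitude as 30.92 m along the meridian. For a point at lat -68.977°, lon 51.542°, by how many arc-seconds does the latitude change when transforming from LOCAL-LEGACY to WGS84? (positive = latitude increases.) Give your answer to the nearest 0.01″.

Δφ = -15.07″

1″ of latitude = 30.92 m, so Δφ = -466.0 / 30.92 = -15.071″.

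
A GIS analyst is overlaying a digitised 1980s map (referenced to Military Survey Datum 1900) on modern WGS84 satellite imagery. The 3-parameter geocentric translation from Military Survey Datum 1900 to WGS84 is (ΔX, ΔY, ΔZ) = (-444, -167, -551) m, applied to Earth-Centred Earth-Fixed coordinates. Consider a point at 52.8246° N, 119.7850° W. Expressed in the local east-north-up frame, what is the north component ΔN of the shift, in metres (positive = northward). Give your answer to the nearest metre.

The local north axis is (−sin φ cos λ, −sin φ sin λ, cos φ), giving ΔN = -175.736 − 115.486 − 332.946 = -624.17 m.

ΔN = -624 m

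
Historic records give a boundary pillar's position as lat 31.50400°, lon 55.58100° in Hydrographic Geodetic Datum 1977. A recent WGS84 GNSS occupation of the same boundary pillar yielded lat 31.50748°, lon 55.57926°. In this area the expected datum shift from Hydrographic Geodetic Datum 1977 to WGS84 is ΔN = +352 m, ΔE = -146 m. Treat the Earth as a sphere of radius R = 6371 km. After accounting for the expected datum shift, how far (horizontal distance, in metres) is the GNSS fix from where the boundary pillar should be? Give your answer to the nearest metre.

Observed coordinate differences: Δφ = +0.00348°, Δλ = -0.00174°.
Converting to metres (1° lat = 111195 m, cos φ = 0.852604): observed ΔN = 387.0 m, observed ΔE = -165.0 m.
Subtracting the expected shift leaves a residual of 387.0 − (352) = 35.0 m north and -165.0 − (-146) = -19.0 m east.
Residual distance = √(35.0² + (-19.0)²) = 39.8 m.

40 m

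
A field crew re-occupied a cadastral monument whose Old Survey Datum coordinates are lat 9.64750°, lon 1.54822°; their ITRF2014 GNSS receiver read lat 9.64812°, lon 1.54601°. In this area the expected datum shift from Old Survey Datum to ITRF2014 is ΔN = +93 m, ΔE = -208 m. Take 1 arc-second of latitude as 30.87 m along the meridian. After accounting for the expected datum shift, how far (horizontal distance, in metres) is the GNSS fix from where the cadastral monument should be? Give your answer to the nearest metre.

Observed coordinate differences: Δφ = +0.00062°, Δλ = -0.00221°.
Converting to metres (1° lat = 111132 m, cos φ = 0.985857): observed ΔN = 68.9 m, observed ΔE = -242.1 m.
Subtracting the expected shift leaves a residual of 68.9 − (93) = -24.1 m north and -242.1 − (-208) = -34.1 m east.
Residual distance = √((-24.1)² + (-34.1)²) = 41.8 m.

42 m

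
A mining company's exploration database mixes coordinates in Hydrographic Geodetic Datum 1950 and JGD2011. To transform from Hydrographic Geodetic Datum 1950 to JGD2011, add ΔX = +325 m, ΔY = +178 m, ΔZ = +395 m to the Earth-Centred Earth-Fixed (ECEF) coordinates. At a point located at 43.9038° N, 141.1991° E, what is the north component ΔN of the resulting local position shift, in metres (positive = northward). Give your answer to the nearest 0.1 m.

ΔN = 382.9 m

At φ = 43.9038°, λ = 141.1991°: sin φ = 0.693450, cos φ = 0.720505, sin λ = 0.626616, cos λ = -0.779328.
ΔN = −sin φ cos λ·ΔX − sin φ sin λ·ΔY + cos φ·ΔZ = −(0.693450)(-0.779328)(325) − (0.693450)(0.626616)(178) + (0.720505)(395) = 382.89 m.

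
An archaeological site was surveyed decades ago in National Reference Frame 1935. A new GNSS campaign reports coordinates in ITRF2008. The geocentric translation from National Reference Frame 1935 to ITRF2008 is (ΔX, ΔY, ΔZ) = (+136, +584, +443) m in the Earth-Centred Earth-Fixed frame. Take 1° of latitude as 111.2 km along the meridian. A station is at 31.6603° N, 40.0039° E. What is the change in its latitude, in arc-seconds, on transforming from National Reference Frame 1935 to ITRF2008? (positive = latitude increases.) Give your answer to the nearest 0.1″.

sin φ = 0.524882, cos φ = 0.851175, sin λ = 0.642840, cos λ = 0.766001.
North component: ΔN = −sin φ cos λ·ΔX − sin φ sin λ·ΔY + cos φ·ΔZ = −(0.524882)(0.766001)(136) − (0.524882)(0.642840)(584) + (0.851175)(443) = 125.34 m.
1° of latitude spans 111200 m, so Δφ = 125.34 / 111200 × 3600 = 4.058″.

Δφ = 4.1″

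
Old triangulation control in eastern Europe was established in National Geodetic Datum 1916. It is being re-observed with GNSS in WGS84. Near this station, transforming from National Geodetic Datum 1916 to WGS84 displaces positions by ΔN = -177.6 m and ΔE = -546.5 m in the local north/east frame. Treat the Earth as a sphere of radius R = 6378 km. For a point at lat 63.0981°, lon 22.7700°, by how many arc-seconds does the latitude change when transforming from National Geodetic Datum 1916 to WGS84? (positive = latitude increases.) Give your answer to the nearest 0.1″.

Δφ = -5.7″

On a sphere of radius R, 1 rad of latitude = R, so Δφ = ΔN / R = -177.6 / 6378000 = -2.7846e-05 rad = -5.744″.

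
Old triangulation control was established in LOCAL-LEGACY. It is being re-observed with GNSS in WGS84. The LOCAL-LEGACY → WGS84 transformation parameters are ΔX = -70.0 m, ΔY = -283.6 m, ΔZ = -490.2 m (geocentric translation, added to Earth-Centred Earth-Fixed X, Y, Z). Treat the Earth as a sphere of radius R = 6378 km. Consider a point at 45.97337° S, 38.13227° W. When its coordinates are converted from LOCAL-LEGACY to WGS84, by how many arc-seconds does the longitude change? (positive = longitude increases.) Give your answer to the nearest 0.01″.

Δλ = -12.39″

sin φ = -0.719017, cos φ = 0.694993, sin λ = -0.617479, cos λ = 0.786587.
East component: ΔE = −sin λ·ΔX + cos λ·ΔY = −(-0.617479)(-70.0) + (0.786587)(-283.6) = -266.30 m.
1° of latitude spans πR/180 = 111317 m; at latitude φ, 1° of longitude spans that × cos φ = 77364.6 m, so Δλ = -266.30 / 77364.6 × 3600 = -12.392″.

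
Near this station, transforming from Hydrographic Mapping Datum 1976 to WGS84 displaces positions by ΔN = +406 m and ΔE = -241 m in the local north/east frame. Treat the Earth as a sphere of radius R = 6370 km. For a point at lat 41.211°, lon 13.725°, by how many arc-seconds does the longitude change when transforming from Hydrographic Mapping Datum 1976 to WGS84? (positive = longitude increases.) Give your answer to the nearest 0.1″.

At latitude 41.211°, cos φ = 0.752288.
One radian of longitude at latitude φ spans R cos φ, so Δλ = ΔE / (R cos φ) = -241.0 / (6370000 × 0.752288) = -5.0291e-05 rad = -10.373″.

Δλ = -10.4″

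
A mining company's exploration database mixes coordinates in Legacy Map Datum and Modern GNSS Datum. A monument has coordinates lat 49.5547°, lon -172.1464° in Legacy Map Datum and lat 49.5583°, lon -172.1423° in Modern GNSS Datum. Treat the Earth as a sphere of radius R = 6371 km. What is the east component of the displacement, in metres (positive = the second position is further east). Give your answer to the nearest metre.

Δφ = 49.5583° − 49.5547° = +0.0036°; Δλ = -172.1423° − -172.1464° = +0.0041°.
1° along a meridian = πR/180 = 111195 m.
ΔN = Δφ × 111195 = 400.3 m; ΔE = Δλ × 111195 × cos(49.5547°) = +0.0041 × 111195 × 0.648722 = 295.8 m.

ΔE = 296 m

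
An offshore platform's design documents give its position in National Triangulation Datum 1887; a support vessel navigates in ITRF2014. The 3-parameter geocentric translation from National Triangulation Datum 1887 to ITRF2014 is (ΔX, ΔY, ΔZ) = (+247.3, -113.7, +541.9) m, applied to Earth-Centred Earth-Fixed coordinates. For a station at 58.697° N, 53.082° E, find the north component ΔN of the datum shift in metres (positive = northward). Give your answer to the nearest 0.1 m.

The local north axis is (−sin φ cos λ, −sin φ sin λ, cos φ), giving ΔN = -126.922 + 77.670 + 281.552 = 232.30 m.

ΔN = 232.3 m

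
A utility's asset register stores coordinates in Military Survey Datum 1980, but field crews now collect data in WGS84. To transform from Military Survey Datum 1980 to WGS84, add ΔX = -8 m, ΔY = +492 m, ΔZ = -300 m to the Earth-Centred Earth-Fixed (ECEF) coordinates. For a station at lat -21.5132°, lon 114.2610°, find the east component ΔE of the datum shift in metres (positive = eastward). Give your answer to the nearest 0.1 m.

ΔE = -194.9 m

The local east axis at (φ, λ) is (−sin λ, cos λ, 0), so ΔE = −sin(114.2610°)·(-8) + cos(114.2610°)·492 = -194.87 m.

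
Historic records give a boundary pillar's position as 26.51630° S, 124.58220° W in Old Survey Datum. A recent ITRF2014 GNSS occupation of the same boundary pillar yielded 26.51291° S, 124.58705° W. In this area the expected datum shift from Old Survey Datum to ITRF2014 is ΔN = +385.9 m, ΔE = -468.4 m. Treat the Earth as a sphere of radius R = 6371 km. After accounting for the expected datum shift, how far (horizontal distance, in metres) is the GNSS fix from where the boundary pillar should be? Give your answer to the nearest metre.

Observed coordinate differences: Δφ = +0.00339°, Δλ = -0.00485°.
Converting to metres (1° lat = 111195 m, cos φ = 0.894807): observed ΔN = 377.0 m, observed ΔE = -482.6 m.
Subtracting the expected shift leaves a residual of 377.0 − (385.9) = -8.9 m north and -482.6 − (-468.4) = -14.2 m east.
Residual distance = √((-8.9)² + (-14.2)²) = 16.8 m.

17 m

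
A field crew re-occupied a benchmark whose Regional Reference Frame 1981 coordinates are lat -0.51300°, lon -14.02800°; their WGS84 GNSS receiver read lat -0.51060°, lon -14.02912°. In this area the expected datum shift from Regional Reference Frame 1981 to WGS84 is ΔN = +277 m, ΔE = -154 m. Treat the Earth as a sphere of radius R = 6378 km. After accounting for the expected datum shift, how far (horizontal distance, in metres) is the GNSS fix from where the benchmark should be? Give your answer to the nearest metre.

Observed coordinate differences: Δφ = +0.00240°, Δλ = -0.00112°.
Converting to metres (1° lat = 111317 m, cos φ = 0.999960): observed ΔN = 267.2 m, observed ΔE = -124.7 m.
Subtracting the expected shift leaves a residual of 267.2 − (277) = -9.8 m north and -124.7 − (-154) = 29.3 m east.
Residual distance = √((-9.8)² + 29.3²) = 30.9 m.

31 m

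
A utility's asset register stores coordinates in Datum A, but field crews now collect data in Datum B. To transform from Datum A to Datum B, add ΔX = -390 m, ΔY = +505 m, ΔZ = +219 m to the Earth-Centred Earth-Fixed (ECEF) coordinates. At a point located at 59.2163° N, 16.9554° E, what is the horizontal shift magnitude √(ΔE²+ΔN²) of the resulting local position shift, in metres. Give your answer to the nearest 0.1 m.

At φ = 59.2163°, λ = 16.9554°: sin φ = 0.859106, cos φ = 0.511798, sin λ = 0.291627, cos λ = 0.956532.
ΔE = −sin λ·ΔX + cos λ·ΔY = −(0.291627)·(-390) + (0.956532)·(505) = 596.78 m.
ΔN = −sin φ cos λ·ΔX − sin φ sin λ·ΔY + cos φ·ΔZ = −(0.859106)(0.956532)(-390) − (0.859106)(0.291627)(505) + (0.511798)(219) = 306.05 m.
Horizontal magnitude = √(ΔE² + ΔN²) = √(596.78² + 306.05²) = 670.68 m.

670.7 m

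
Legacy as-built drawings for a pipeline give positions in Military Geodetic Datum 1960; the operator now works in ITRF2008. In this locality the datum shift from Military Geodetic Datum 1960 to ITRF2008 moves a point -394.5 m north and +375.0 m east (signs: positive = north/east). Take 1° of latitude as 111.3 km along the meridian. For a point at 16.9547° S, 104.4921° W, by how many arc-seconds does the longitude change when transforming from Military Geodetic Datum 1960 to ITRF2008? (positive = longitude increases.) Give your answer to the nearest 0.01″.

Δλ = 12.68″

At latitude -16.9547°, cos φ = 0.956536.
1° of longitude at this latitude = 111.3 × cos φ = 106.46 km, so Δλ = 375.0 / 106462.4 = 0.0035224° = 12.681″.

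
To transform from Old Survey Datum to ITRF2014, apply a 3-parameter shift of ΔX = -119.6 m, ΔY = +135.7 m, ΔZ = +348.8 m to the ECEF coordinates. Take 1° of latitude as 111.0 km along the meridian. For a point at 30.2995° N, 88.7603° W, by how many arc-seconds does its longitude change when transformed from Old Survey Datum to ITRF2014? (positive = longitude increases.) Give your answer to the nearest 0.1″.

Δλ = -4.4″

sin φ = 0.504520, cos φ = 0.863400, sin λ = -0.999766, cos λ = 0.021635.
East component: ΔE = −sin λ·ΔX + cos λ·ΔY = −(-0.999766)(-119.6) + (0.021635)(135.7) = -116.64 m.
1° of latitude spans 111000 m; at latitude φ, 1° of longitude spans that × cos φ = 95837.4 m, so Δλ = -116.64 / 95837.4 × 3600 = -4.381″.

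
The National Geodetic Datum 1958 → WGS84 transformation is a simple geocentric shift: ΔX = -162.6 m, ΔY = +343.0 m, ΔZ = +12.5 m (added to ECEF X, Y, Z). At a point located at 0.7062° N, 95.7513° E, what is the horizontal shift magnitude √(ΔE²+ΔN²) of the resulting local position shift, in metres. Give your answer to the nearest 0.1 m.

127.7 m

At φ = 0.7062°, λ = 95.7513°: sin φ = 0.012325, cos φ = 0.999924, sin λ = 0.994966, cos λ = -0.100211.
ΔE = −sin λ·ΔX + cos λ·ΔY = −(0.994966)·(-162.6) + (-0.100211)·(343.0) = 127.41 m.
ΔN = −sin φ cos λ·ΔX − sin φ sin λ·ΔY + cos φ·ΔZ = −(0.012325)(-0.100211)(-162.6) − (0.012325)(0.994966)(343.0) + (0.999924)(12.5) = 8.09 m.
Horizontal magnitude = √(ΔE² + ΔN²) = √(127.41² + 8.09²) = 127.67 m.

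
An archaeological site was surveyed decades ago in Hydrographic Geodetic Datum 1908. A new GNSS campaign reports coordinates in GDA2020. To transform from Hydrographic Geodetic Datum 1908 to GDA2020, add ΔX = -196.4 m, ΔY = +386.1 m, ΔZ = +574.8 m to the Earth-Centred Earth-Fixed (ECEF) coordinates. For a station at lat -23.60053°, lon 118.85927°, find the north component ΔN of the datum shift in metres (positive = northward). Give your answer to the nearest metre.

ΔN = 700 m

The local north axis is (−sin φ cos λ, −sin φ sin λ, cos φ), giving ΔN = 37.952 + 135.381 + 526.723 = 700.06 m.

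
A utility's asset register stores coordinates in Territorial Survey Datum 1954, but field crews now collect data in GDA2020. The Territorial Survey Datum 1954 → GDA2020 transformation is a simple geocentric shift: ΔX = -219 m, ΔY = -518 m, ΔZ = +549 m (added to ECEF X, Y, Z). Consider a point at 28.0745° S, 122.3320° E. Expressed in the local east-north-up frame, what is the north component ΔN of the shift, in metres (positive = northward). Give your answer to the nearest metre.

ΔN = 334 m

The local north axis is (−sin φ cos λ, −sin φ sin λ, cos φ), giving ΔN = 55.122 − 205.986 + 484.403 = 333.54 m.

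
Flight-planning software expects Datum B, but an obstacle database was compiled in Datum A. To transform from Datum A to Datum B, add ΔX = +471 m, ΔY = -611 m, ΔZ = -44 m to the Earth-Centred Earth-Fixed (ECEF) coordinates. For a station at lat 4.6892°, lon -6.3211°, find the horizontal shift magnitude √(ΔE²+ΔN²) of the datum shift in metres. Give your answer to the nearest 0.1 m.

562.3 m

At φ = 4.6892°, λ = -6.3211°: sin φ = 0.081751, cos φ = 0.996653, sin λ = -0.110100, cos λ = 0.993920.
ΔE = −sin λ·ΔX + cos λ·ΔY = −(-0.110100)·(471) + (0.993920)·(-611) = -555.43 m.
ΔN = −sin φ cos λ·ΔX − sin φ sin λ·ΔY + cos φ·ΔZ = −(0.081751)(0.993920)(471) − (0.081751)(-0.110100)(-611) + (0.996653)(-44) = -87.62 m.
Horizontal magnitude = √(ΔE² + ΔN²) = √((-555.43)² + (-87.62)²) = 562.30 m.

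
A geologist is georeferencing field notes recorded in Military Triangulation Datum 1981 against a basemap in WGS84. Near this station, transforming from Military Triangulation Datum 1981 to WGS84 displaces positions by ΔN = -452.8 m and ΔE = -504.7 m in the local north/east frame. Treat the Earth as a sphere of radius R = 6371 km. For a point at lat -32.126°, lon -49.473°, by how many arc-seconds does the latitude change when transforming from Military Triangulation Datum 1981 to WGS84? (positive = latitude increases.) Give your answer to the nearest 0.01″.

Δφ = -14.66″

On a sphere of radius R, 1 rad of latitude = R, so Δφ = ΔN / R = -452.8 / 6371000 = -7.1072e-05 rad = -14.660″.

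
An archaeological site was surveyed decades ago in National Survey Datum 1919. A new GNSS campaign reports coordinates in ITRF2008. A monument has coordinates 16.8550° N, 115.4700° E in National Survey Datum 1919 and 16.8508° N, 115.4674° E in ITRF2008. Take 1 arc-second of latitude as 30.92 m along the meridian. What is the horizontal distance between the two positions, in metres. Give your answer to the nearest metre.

543 m

Δφ = 16.8508° − 16.8550° = -0.0042°; Δλ = 115.4674° − 115.4700° = -0.0026°.
1° of latitude = 3600 × 30.92 = 111312 m.
ΔN = Δφ × 111312 = -467.5 m; ΔE = Δλ × 111312 × cos(16.8550°) = -0.0026 × 111312 × 0.957042 = -277.0 m.
Distance = √(ΔE² + ΔN²) = √((-277.0)² + (-467.5)²) = 543.4 m.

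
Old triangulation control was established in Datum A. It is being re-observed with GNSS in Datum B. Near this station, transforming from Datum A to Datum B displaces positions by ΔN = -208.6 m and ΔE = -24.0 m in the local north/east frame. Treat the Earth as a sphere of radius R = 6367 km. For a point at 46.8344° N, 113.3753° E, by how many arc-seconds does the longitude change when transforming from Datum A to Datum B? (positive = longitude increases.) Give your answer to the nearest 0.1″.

At latitude 46.8344°, cos φ = 0.684109.
One radian of longitude at latitude φ spans R cos φ, so Δλ = ΔE / (R cos φ) = -24.0 / (6367000 × 0.684109) = -5.5100e-06 rad = -1.137″.

Δλ = -1.1″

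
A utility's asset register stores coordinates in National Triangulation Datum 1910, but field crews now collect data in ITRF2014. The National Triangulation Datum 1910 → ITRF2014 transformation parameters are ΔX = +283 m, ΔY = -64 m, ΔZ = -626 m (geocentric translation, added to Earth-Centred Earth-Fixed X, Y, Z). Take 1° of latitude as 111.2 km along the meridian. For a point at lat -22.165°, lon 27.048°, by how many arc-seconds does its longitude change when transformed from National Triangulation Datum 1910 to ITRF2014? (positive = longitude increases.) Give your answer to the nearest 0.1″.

sin φ = -0.377275, cos φ = 0.926101, sin λ = 0.454737, cos λ = 0.890626.
East component: ΔE = −sin λ·ΔX + cos λ·ΔY = −(0.454737)(283) + (0.890626)(-64) = -185.69 m.
1° of latitude spans 111200 m; at latitude φ, 1° of longitude spans that × cos φ = 102982.5 m, so Δλ = -185.69 / 102982.5 × 3600 = -6.491″.

Δλ = -6.5″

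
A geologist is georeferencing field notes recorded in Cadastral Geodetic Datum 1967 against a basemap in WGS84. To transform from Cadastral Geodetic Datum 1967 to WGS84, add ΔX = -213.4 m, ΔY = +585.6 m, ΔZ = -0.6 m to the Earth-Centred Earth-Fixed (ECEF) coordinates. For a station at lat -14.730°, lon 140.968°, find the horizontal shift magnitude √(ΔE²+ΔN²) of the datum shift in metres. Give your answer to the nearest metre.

At φ = -14.730°, λ = 140.968°: sin φ = -0.254264, cos φ = 0.967135, sin λ = 0.629754, cos λ = -0.776794.
ΔE = −sin λ·ΔX + cos λ·ΔY = −(0.629754)·(-213.4) + (-0.776794)·(585.6) = -320.50 m.
ΔN = −sin φ cos λ·ΔX − sin φ sin λ·ΔY + cos φ·ΔZ = −(-0.254264)(-0.776794)(-213.4) − (-0.254264)(0.629754)(585.6) + (0.967135)(-0.6) = 135.34 m.
Horizontal magnitude = √(ΔE² + ΔN²) = √((-320.50)² + 135.34²) = 347.90 m.

348 m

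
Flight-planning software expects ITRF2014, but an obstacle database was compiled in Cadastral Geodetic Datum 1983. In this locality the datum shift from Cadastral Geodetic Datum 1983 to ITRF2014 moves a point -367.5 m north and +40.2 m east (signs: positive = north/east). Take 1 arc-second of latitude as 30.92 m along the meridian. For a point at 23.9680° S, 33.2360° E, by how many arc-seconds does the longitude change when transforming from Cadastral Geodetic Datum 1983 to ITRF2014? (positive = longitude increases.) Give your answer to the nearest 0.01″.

Δλ = 1.42″

At latitude -23.9680°, cos φ = 0.913772.
1″ of longitude at this latitude = 30.92 × cos φ = 28.2538 m, so Δλ = 40.2 / 28.2538 = 1.423″.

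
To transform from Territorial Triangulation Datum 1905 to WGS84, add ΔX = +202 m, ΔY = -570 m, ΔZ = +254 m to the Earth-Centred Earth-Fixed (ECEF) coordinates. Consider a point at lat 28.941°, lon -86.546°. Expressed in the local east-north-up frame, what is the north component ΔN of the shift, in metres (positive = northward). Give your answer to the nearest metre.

The local north axis is (−sin φ cos λ, −sin φ sin λ, cos φ), giving ΔN = -5.889 − 275.327 + 222.280 = -58.94 m.

ΔN = -59 m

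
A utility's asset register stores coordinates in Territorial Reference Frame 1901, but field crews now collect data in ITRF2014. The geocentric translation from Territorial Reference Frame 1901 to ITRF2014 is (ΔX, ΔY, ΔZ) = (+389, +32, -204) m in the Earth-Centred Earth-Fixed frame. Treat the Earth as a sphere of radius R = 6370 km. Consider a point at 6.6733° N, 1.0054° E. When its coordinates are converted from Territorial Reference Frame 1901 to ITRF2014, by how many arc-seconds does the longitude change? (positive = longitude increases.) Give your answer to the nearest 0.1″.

sin φ = 0.116208, cos φ = 0.993225, sin λ = 0.017547, cos λ = 0.999846.
East component: ΔE = −sin λ·ΔX + cos λ·ΔY = −(0.017547)(389) + (0.999846)(32) = 25.17 m.
1° of latitude spans πR/180 = 111177 m; at latitude φ, 1° of longitude spans that × cos φ = 110424.2 m, so Δλ = 25.17 / 110424.2 × 3600 = 0.821″.

Δλ = 0.8″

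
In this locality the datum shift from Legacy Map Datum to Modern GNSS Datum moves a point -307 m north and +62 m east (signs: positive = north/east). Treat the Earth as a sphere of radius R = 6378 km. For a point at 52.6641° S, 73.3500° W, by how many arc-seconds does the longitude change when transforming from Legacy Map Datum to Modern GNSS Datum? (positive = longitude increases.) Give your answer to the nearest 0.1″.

At latitude -52.6641°, cos φ = 0.606487.
One radian of longitude at latitude φ spans R cos φ, so Δλ = ΔE / (R cos φ) = 62.0 / (6378000 × 0.606487) = 1.6028e-05 rad = 3.306″.

Δλ = 3.3″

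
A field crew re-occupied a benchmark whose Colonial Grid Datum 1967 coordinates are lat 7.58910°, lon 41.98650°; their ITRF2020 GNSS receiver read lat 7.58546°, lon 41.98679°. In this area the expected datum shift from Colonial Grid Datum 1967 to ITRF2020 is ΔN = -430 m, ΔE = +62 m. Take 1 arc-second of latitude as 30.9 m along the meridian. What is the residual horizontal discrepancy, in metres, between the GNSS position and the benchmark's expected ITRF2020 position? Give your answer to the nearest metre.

Observed coordinate differences: Δφ = -0.00364°, Δλ = +0.00029°.
Converting to metres (1° lat = 111240 m, cos φ = 0.991241): observed ΔN = -404.9 m, observed ΔE = 32.0 m.
Subtracting the expected shift leaves a residual of -404.9 − (-430) = 25.1 m north and 32.0 − (62) = -30.0 m east.
Residual distance = √(25.1² + (-30.0)²) = 39.1 m.

39 m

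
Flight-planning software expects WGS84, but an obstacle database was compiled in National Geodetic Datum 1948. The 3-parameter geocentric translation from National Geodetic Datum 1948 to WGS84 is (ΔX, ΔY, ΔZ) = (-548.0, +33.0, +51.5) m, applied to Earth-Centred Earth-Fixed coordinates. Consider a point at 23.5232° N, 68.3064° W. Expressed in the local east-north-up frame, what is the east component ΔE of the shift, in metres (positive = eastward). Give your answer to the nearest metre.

The local east axis at (φ, λ) is (−sin λ, cos λ, 0), so ΔE = −sin(-68.3064°)·(-548.0) + cos(-68.3064°)·33.0 = -496.99 m.

ΔE = -497 m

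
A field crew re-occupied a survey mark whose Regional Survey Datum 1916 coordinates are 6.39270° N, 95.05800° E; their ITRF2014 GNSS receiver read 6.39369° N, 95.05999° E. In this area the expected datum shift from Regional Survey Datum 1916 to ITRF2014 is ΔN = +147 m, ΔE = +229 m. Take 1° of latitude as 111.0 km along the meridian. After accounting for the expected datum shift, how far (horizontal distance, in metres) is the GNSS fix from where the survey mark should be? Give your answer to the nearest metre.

38 m

Observed coordinate differences: Δφ = +0.00099°, Δλ = +0.00199°.
Converting to metres (1° lat = 111000 m, cos φ = 0.993782): observed ΔN = 109.9 m, observed ΔE = 219.5 m.
Subtracting the expected shift leaves a residual of 109.9 − (147) = -37.1 m north and 219.5 − (229) = -9.5 m east.
Residual distance = √((-37.1)² + (-9.5)²) = 38.3 m.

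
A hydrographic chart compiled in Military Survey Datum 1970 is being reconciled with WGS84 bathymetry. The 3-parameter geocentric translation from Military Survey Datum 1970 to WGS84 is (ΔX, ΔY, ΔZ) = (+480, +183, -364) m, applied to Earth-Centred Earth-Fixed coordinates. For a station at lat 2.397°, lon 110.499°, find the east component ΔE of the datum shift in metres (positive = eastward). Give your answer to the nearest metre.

The local east axis at (φ, λ) is (−sin λ, cos λ, 0), so ΔE = −sin(110.499°)·480 + cos(110.499°)·183 = -513.69 m.

ΔE = -514 m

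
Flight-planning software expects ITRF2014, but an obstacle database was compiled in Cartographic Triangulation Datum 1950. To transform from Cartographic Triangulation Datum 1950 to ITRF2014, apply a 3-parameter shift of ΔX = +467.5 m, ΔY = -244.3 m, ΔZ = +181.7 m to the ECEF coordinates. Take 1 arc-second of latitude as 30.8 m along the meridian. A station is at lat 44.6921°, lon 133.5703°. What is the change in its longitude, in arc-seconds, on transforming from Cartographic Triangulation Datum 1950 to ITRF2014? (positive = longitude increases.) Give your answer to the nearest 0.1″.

sin φ = 0.703297, cos φ = 0.710896, sin λ = 0.724529, cos λ = -0.689244.
East component: ΔE = −sin λ·ΔX + cos λ·ΔY = −(0.724529)(467.5) + (-0.689244)(-244.3) = -170.34 m.
1° of latitude spans 3600 × 30.80 = 110880 m; at latitude φ, 1° of longitude spans that × cos φ = 78824.2 m, so Δλ = -170.34 / 78824.2 × 3600 = -7.779″.

Δλ = -7.8″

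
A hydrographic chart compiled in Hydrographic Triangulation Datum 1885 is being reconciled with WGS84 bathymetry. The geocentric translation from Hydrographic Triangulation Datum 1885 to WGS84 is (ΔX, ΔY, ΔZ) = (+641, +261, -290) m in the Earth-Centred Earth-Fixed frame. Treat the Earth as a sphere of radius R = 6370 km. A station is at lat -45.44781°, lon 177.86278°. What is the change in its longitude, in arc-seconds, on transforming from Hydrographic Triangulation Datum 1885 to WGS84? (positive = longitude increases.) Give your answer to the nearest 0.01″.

sin φ = -0.712612, cos φ = 0.701559, sin λ = 0.037293, cos λ = -0.999304.
East component: ΔE = −sin λ·ΔX + cos λ·ΔY = −(0.037293)(641) + (-0.999304)(261) = -284.72 m.
1° of latitude spans πR/180 = 111177 m; at latitude φ, 1° of longitude spans that × cos φ = 77997.5 m, so Δλ = -284.72 / 77997.5 × 3600 = -13.141″.

Δλ = -13.14″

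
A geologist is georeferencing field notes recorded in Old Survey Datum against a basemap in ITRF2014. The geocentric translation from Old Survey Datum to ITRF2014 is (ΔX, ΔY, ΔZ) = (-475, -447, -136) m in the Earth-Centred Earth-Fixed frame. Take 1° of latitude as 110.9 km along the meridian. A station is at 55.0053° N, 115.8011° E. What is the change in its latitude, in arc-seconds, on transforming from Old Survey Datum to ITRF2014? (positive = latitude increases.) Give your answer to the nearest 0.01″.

sin φ = 0.819205, cos φ = 0.573501, sin λ = 0.900310, cos λ = -0.435248.
North component: ΔN = −sin φ cos λ·ΔX − sin φ sin λ·ΔY + cos φ·ΔZ = −(0.819205)(-0.435248)(-475) − (0.819205)(0.900310)(-447) + (0.573501)(-136) = 82.32 m.
1° of latitude spans 110900 m, so Δφ = 82.32 / 110900 × 3600 = 2.672″.

Δφ = 2.67″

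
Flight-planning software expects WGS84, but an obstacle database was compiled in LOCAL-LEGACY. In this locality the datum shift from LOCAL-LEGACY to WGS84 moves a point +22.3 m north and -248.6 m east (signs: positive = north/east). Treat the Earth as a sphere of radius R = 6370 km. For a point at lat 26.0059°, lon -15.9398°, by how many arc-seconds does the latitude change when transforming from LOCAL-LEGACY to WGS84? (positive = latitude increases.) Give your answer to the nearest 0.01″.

On a sphere of radius R, 1 rad of latitude = R, so Δφ = ΔN / R = 22.3 / 6370000 = 3.5008e-06 rad = 0.722″.

Δφ = 0.72″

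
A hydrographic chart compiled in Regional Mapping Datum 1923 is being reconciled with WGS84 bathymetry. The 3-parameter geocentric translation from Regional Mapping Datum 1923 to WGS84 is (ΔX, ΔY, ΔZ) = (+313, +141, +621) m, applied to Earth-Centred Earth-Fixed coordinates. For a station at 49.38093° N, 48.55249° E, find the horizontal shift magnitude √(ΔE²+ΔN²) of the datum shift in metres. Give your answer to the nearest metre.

At φ = 49.38093°, λ = 48.55249°: sin φ = 0.759055, cos φ = 0.651027, sin λ = 0.749562, cos λ = 0.661934.
ΔE = −sin λ·ΔX + cos λ·ΔY = −(0.749562)·(313) + (0.661934)·(141) = -141.28 m.
ΔN = −sin φ cos λ·ΔX − sin φ sin λ·ΔY + cos φ·ΔZ = −(0.759055)(0.661934)(313) − (0.759055)(0.749562)(141) + (0.651027)(621) = 166.80 m.
Horizontal magnitude = √(ΔE² + ΔN²) = √((-141.28)² + 166.80²) = 218.59 m.

219 m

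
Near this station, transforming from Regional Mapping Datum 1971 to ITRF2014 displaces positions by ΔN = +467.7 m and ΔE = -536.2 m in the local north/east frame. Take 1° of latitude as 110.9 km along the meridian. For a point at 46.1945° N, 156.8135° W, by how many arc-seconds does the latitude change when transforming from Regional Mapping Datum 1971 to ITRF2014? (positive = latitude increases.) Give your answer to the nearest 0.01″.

1° of latitude = 110.9 km, so Δφ = 467.7 / 110900 = 0.0042173° = 15.182″.

Δφ = 15.18″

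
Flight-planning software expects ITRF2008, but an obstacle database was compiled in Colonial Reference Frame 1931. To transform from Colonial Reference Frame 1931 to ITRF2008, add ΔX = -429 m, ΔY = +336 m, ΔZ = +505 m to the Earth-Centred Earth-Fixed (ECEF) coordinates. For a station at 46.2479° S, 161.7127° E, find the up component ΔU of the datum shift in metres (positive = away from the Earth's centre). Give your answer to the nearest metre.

At φ = -46.2479°, λ = 161.7127°: sin φ = -0.722339, cos φ = 0.691540, sin λ = 0.313782, cos λ = -0.949495.
ΔU = cos φ cos λ·ΔX + cos φ sin λ·ΔY + sin φ·ΔZ = (0.691540)(-0.949495)(-429) + (0.691540)(0.313782)(336) + (-0.722339)(505) = -10.18 m.

ΔU = -10 m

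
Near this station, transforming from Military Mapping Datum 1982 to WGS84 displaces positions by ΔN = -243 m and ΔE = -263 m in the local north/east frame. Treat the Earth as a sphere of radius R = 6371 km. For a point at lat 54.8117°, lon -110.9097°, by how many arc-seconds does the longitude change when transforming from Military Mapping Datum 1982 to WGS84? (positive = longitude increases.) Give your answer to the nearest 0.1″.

At latitude 54.8117°, cos φ = 0.576265.
One radian of longitude at latitude φ spans R cos φ, so Δλ = ΔE / (R cos φ) = -263.0 / (6371000 × 0.576265) = -7.1635e-05 rad = -14.776″.

Δλ = -14.8″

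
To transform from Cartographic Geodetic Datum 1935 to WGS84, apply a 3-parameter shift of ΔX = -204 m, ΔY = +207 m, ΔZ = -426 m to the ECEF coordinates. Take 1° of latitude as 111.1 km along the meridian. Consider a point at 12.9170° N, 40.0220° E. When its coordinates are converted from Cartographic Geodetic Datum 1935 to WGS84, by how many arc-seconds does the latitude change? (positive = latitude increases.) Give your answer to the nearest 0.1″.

Δφ = -13.3″

sin φ = 0.223539, cos φ = 0.974695, sin λ = 0.643082, cos λ = 0.765798.
North component: ΔN = −sin φ cos λ·ΔX − sin φ sin λ·ΔY + cos φ·ΔZ = −(0.223539)(0.765798)(-204) − (0.223539)(0.643082)(207) + (0.974695)(-426) = -410.06 m.
1° of latitude spans 111100 m, so Δφ = -410.06 / 111100 × 3600 = -13.287″.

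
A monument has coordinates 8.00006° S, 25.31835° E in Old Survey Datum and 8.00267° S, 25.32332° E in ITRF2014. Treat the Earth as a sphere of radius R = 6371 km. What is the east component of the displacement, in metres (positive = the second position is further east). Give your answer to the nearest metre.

Δφ = -8.00267° − -8.00006° = -0.00261°; Δλ = 25.32332° − 25.31835° = +0.00497°.
1° along a meridian = πR/180 = 111195 m.
ΔN = Δφ × 111195 = -290.2 m; ΔE = Δλ × 111195 × cos(-8.00006°) = +0.00497 × 111195 × 0.990268 = 547.3 m.

ΔE = 547 m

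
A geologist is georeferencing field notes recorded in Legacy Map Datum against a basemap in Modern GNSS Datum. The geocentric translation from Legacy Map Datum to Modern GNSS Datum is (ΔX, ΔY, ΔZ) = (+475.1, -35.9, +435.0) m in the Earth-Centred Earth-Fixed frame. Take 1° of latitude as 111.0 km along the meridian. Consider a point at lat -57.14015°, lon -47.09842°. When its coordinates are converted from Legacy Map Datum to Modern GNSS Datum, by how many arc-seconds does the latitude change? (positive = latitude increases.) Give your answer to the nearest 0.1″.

sin φ = -0.840000, cos φ = 0.542586, sin λ = -0.732524, cos λ = 0.680741.
North component: ΔN = −sin φ cos λ·ΔX − sin φ sin λ·ΔY + cos φ·ΔZ = −(-0.840000)(0.680741)(475.1) − (-0.840000)(-0.732524)(-35.9) + (0.542586)(435.0) = 529.79 m.
1° of latitude spans 111000 m, so Δφ = 529.79 / 111000 × 3600 = 17.182″.

Δφ = 17.2″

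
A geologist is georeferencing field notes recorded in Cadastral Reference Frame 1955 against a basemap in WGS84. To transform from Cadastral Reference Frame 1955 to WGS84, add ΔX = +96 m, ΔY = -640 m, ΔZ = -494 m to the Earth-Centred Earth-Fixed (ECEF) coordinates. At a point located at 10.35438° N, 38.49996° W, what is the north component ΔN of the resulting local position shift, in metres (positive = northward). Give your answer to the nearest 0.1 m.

ΔN = -571.1 m

The local north axis is (−sin φ cos λ, −sin φ sin λ, cos φ), giving ΔN = -13.504 − 71.608 − 485.955 = -571.07 m.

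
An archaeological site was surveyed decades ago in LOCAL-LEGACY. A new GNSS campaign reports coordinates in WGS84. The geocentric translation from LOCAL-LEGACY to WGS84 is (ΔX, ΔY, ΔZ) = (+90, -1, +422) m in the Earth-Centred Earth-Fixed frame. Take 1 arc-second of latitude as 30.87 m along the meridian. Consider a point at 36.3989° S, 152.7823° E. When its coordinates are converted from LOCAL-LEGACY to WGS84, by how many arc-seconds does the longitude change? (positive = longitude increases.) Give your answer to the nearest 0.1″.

Δλ = -1.6″

sin φ = -0.593403, cos φ = 0.804905, sin λ = 0.457373, cos λ = -0.889275.
East component: ΔE = −sin λ·ΔX + cos λ·ΔY = −(0.457373)(90) + (-0.889275)(-1) = -40.27 m.
1° of latitude spans 3600 × 30.87 = 111132 m; at latitude φ, 1° of longitude spans that × cos φ = 89450.7 m, so Δλ = -40.27 / 89450.7 × 3600 = -1.621″.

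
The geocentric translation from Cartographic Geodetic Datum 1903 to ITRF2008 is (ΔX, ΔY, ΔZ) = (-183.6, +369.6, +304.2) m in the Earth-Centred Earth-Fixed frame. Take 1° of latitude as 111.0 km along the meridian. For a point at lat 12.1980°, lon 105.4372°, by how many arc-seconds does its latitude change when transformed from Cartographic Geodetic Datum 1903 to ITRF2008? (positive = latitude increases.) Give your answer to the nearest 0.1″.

sin φ = 0.211291, cos φ = 0.977423, sin λ = 0.963923, cos λ = -0.266182.
North component: ΔN = −sin φ cos λ·ΔX − sin φ sin λ·ΔY + cos φ·ΔZ = −(0.211291)(-0.266182)(-183.6) − (0.211291)(0.963923)(369.6) + (0.977423)(304.2) = 211.73 m.
1° of latitude spans 111000 m, so Δφ = 211.73 / 111000 × 3600 = 6.867″.

Δφ = 6.9″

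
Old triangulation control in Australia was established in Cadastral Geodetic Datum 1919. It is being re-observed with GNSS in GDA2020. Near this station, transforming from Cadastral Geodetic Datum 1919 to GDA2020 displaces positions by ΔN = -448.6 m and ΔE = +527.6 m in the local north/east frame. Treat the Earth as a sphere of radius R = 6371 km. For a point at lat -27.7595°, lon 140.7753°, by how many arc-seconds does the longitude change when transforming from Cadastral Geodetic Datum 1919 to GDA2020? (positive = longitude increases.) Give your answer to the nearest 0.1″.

Δλ = 19.3″

At latitude -27.7595°, cos φ = 0.884910.
One radian of longitude at latitude φ spans R cos φ, so Δλ = ΔE / (R cos φ) = 527.6 / (6371000 × 0.884910) = 9.3583e-05 rad = 19.303″.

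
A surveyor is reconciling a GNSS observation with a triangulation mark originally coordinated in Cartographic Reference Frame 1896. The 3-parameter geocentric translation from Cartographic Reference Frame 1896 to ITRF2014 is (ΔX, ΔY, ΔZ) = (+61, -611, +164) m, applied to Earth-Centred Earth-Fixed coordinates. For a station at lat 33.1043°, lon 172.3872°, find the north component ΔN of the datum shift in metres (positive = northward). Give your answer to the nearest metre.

ΔN = 215 m

The local north axis is (−sin φ cos λ, −sin φ sin λ, cos φ), giving ΔN = 33.022 + 44.209 + 137.379 = 214.61 m.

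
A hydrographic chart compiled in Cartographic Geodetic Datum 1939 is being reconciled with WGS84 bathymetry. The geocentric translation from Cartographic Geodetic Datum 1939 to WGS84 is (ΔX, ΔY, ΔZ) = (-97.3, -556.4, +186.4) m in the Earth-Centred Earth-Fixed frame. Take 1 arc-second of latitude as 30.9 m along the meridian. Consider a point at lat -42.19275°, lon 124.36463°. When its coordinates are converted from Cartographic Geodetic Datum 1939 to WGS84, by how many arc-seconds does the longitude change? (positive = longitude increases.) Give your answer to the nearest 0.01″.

sin φ = -0.671627, cos φ = 0.740890, sin λ = 0.825462, cos λ = -0.564458.
East component: ΔE = −sin λ·ΔX + cos λ·ΔY = −(0.825462)(-97.3) + (-0.564458)(-556.4) = 394.38 m.
1° of latitude spans 3600 × 30.90 = 111240 m; at latitude φ, 1° of longitude spans that × cos φ = 82416.6 m, so Δλ = 394.38 / 82416.6 × 3600 = 17.227″.

Δλ = 17.23″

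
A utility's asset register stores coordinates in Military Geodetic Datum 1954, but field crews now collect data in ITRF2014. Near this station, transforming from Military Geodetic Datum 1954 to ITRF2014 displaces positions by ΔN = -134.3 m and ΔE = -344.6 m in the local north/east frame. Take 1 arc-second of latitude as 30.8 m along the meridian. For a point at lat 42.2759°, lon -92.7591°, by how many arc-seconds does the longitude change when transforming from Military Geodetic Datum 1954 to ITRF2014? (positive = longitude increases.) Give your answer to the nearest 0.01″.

At latitude 42.2759°, cos φ = 0.739914.
1″ of longitude at this latitude = 30.80 × cos φ = 22.7894 m, so Δλ = -344.6 / 22.7894 = -15.121″.

Δλ = -15.12″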